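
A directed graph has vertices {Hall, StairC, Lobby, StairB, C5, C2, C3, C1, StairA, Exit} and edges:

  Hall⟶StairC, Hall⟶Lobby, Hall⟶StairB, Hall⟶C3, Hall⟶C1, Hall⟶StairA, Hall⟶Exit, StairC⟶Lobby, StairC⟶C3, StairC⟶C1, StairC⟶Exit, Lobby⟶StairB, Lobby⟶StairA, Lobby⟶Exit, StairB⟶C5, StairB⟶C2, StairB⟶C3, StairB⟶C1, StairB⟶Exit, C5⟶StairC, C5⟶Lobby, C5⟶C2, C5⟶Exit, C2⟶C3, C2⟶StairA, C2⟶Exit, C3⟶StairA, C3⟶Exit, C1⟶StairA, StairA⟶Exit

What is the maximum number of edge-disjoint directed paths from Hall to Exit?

Assign every edge capacity 1; by Menger, the answer equals the max flow.
Path Hall→Exit (+1); total 1.
Path Hall→StairC→Exit (+1); total 2.
Path Hall→Lobby→Exit (+1); total 3.
Path Hall→StairB→Exit (+1); total 4.
Path Hall→C3→Exit (+1); total 5.
Path Hall→StairA→Exit (+1); total 6.
No residual Hall→Exit path; max flow = 6.
Certifying cut of size 6: {Hall→C3, Hall→Exit, Hall→Lobby, Hall→StairB, Hall→StairC, StairA→Exit}.

6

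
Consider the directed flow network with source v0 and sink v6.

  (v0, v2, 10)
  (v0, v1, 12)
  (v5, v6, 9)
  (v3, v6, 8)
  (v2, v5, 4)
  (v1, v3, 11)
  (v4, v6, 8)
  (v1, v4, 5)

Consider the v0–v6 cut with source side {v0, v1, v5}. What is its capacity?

35

Edges leaving {v0, v1, v5}: v0→v2 (10), v1→v3 (11), v1→v4 (5), v5→v6 (9).
Cut capacity = 10 + 11 + 5 + 9 = 35.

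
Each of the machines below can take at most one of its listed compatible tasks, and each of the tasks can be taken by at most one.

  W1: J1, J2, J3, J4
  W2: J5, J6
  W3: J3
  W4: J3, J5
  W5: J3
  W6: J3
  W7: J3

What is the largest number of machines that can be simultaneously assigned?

4

Unit-capacity flow: source→left, listed edges, right→sink; max matching = max flow.
Augmenting path W1→J1 (+1); matched 1.
Augmenting path W2→J5 (+1); matched 2.
Augmenting path W3→J3 (+1); matched 3.
Augmenting path W4→J5→W2→J6 (+1); matched 4.
No augmenting path remains; maximum matching = 4.
König certificate: {W1, W2, W4, J3} is a vertex cover of size 4 (every listed pair touches it), so no matching can be larger.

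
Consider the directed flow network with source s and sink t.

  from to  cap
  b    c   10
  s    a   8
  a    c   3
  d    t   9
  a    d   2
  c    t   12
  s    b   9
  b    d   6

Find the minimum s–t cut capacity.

Augment s→a→c→t: bottleneck 3, flow now 3.
Augment s→a→d→t: bottleneck 2, flow now 5.
Augment s→b→c→t: bottleneck 9, flow now 14.
No augmenting path remains; maximum flow = 14.
By max-flow min-cut, the minimum cut capacity equals the max flow.
In the residual graph, reachable from s: {s, a}.
Min-cut edges: s→b (9), a→c (3), a→d (2); capacity 9 + 3 + 2 = 14.

14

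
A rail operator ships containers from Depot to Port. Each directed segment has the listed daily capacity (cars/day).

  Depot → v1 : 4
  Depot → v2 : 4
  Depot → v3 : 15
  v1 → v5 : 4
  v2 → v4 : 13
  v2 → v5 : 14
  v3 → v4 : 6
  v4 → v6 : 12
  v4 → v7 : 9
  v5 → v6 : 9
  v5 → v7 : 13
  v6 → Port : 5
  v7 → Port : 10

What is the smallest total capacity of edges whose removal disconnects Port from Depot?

14

Augment Depot→v1→v5→v6→Port: bottleneck 4, flow now 4.
Augment Depot→v2→v4→v6→Port: bottleneck 1, flow now 5.
Augment Depot→v2→v4→v7→Port: bottleneck 3, flow now 8.
Augment Depot→v3→v4→v7→Port: bottleneck 6, flow now 14.
No augmenting path remains; maximum flow = 14.
By max-flow min-cut, the minimum cut capacity equals the max flow.
In the residual graph, reachable from Depot: {Depot, v3}.
Min-cut edges: Depot→v1 (4), Depot→v2 (4), v3→v4 (6); capacity 4 + 4 + 6 = 14.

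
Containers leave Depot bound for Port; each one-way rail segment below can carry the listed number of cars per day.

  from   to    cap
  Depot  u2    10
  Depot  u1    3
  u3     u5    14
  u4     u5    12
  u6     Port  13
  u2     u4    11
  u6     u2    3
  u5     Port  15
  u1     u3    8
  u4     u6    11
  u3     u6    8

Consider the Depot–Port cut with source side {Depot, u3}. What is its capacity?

Edges leaving {Depot, u3}: Depot→u1 (3), Depot→u2 (10), u3→u5 (14), u3→u6 (8).
Cut capacity = 3 + 10 + 14 + 8 = 35.

35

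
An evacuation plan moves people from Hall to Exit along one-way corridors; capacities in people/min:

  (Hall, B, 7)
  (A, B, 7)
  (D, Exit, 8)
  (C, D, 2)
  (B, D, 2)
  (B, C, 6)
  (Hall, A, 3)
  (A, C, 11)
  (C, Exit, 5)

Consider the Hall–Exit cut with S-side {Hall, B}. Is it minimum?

Given cut capacity: 3 + 6 + 2 = 11.
Augment Hall→A→C→Exit: bottleneck 3, flow now 3.
Augment Hall→B→C→Exit: bottleneck 2, flow now 5.
Augment Hall→B→D→Exit: bottleneck 2, flow now 7.
Augment Hall→B→C→D→Exit: bottleneck 2, flow now 9.
No augmenting path remains; maximum flow = 9.
In the residual graph, reachable from Hall: {Hall, A, B, C}.
Min-cut edges: B→D (2), C→D (2), C→Exit (5); capacity 2 + 2 + 5 = 9.
Cut capacity 11 exceeds the max flow 9, so it is not minimum.

No — its capacity is 11, but the minimum cut has capacity 9.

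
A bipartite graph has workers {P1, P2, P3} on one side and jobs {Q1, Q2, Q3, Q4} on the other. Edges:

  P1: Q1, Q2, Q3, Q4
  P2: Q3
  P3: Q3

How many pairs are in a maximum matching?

2

Unit-capacity flow: source→left, listed edges, right→sink; max matching = max flow.
Augmenting path P1→Q1 (+1); matched 1.
Augmenting path P2→Q3 (+1); matched 2.
No augmenting path remains; maximum matching = 2.
König certificate: {P1, Q3} is a vertex cover of size 2 (every listed pair touches it), so no matching can be larger.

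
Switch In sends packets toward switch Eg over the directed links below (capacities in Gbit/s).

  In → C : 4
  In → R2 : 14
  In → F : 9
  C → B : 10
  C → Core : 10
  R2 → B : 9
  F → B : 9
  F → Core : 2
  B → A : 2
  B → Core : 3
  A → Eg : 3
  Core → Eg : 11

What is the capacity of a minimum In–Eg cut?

Augment In→C→Core→Eg: bottleneck 4, flow now 4.
Augment In→F→Core→Eg: bottleneck 2, flow now 6.
Augment In→R2→B→A→Eg: bottleneck 2, flow now 8.
Augment In→R2→B→Core→Eg: bottleneck 3, flow now 11.
No augmenting path remains; maximum flow = 11.
By max-flow min-cut, the minimum cut capacity equals the max flow.
In the residual graph, reachable from In: {In, R2, F, B}.
Min-cut edges: In→C (4), F→Core (2), B→A (2), B→Core (3); capacity 4 + 2 + 2 + 3 = 11.

11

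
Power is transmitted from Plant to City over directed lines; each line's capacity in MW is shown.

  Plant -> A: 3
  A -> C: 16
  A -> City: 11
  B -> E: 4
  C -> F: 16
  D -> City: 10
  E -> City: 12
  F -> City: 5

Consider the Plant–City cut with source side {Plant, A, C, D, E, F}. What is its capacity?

38

Edges leaving {Plant, A, C, D, E, F}: A→City (11), D→City (10), E→City (12), F→City (5).
Cut capacity = 11 + 10 + 12 + 5 = 38.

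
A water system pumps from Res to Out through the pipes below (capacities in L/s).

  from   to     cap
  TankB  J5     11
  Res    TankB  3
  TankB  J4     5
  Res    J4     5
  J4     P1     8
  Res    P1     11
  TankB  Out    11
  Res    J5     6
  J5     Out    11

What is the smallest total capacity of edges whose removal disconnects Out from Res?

9

Augment Res→TankB→Out: bottleneck 3, flow now 3.
Augment Res→J5→Out: bottleneck 6, flow now 9.
No augmenting path remains; maximum flow = 9.
By max-flow min-cut, the minimum cut capacity equals the max flow.
In the residual graph, reachable from Res: {Res, J4, P1}.
Min-cut edges: Res→TankB (3), Res→J5 (6); capacity 3 + 6 = 9.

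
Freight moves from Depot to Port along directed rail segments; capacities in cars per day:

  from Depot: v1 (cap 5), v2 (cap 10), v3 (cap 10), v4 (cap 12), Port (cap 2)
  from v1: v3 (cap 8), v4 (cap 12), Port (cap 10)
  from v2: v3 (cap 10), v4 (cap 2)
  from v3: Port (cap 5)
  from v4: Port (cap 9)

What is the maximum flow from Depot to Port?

21

Augment Depot→Port: bottleneck 2, flow now 2.
Augment Depot→v1→Port: bottleneck 5, flow now 7.
Augment Depot→v3→Port: bottleneck 5, flow now 12.
Augment Depot→v4→Port: bottleneck 9, flow now 21.
No augmenting path remains; maximum flow = 21.
In the residual graph, reachable from Depot: {Depot, v2, v3, v4}.
Min-cut edges: Depot→v1 (5), Depot→Port (2), v3→Port (5), v4→Port (9); capacity 5 + 2 + 5 + 9 = 21.
This cut is saturated, so no flow can exceed 21.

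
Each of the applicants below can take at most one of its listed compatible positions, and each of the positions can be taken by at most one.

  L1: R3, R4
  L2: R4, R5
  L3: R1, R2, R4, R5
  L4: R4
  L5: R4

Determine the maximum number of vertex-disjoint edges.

4

Unit-capacity flow: source→left, listed edges, right→sink; max matching = max flow.
Augmenting path L1→R3 (+1); matched 1.
Augmenting path L2→R4 (+1); matched 2.
Augmenting path L3→R1 (+1); matched 3.
Augmenting path L4→R4→L2→R5 (+1); matched 4.
No augmenting path remains; maximum matching = 4.
König certificate: {L1, L2, L3, R4} is a vertex cover of size 4 (every listed pair touches it), so no matching can be larger.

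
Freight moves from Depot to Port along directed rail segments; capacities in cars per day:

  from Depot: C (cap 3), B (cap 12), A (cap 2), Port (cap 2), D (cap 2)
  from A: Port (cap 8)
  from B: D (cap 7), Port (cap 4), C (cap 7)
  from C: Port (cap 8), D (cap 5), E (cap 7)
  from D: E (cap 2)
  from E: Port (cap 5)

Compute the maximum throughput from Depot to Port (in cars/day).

20

Augment Depot→Port: bottleneck 2, flow now 2.
Augment Depot→A→Port: bottleneck 2, flow now 4.
Augment Depot→B→Port: bottleneck 4, flow now 8.
Augment Depot→C→Port: bottleneck 3, flow now 11.
Augment Depot→B→C→Port: bottleneck 5, flow now 16.
Augment Depot→D→E→Port: bottleneck 2, flow now 18.
Augment Depot→B→C→E→Port: bottleneck 2, flow now 20.
No augmenting path remains; maximum flow = 20.
In the residual graph, reachable from Depot: {Depot, B, D}.
Min-cut edges: Depot→A (2), Depot→C (3), Depot→Port (2), B→C (7), B→Port (4), D→E (2); capacity 2 + 3 + 2 + 7 + 4 + 2 = 20.
This cut is saturated, so no flow can exceed 20.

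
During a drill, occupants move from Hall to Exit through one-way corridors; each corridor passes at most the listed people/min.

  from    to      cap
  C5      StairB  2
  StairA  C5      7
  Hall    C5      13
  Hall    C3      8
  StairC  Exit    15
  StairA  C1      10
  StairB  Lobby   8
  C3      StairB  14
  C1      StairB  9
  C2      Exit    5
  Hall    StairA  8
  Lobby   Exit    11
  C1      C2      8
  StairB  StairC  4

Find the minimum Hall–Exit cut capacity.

17

Augment Hall→StairA→C1→C2→Exit: bottleneck 5, flow now 5.
Augment Hall→C5→StairB→StairC→Exit: bottleneck 2, flow now 7.
Augment Hall→C3→StairB→StairC→Exit: bottleneck 2, flow now 9.
Augment Hall→C3→StairB→Lobby→Exit: bottleneck 6, flow now 15.
Augment Hall→StairA→C1→StairB→Lobby→Exit: bottleneck 2, flow now 17.
No augmenting path remains; maximum flow = 17.
By max-flow min-cut, the minimum cut capacity equals the max flow.
In the residual graph, reachable from Hall: {Hall, StairA, C5, C3, C1, StairB, C2}.
Min-cut edges: StairB→StairC (4), StairB→Lobby (8), C2→Exit (5); capacity 4 + 8 + 5 = 17.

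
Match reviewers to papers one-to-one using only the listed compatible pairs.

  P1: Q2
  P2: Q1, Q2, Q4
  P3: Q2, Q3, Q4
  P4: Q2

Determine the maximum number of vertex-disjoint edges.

3

Unit-capacity flow: source→left, listed edges, right→sink; max matching = max flow.
Augmenting path P1→Q2 (+1); matched 1.
Augmenting path P2→Q1 (+1); matched 2.
Augmenting path P3→Q3 (+1); matched 3.
No augmenting path remains; maximum matching = 3.
König certificate: {P2, P3, Q2} is a vertex cover of size 3 (every listed pair touches it), so no matching can be larger.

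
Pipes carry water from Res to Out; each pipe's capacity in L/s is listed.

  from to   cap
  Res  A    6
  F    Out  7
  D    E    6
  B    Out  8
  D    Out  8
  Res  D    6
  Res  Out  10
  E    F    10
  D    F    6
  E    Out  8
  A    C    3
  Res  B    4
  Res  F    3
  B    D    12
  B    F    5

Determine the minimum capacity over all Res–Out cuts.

Augment Res→Out: bottleneck 10, flow now 10.
Augment Res→B→Out: bottleneck 4, flow now 14.
Augment Res→D→Out: bottleneck 6, flow now 20.
Augment Res→F→Out: bottleneck 3, flow now 23.
No augmenting path remains; maximum flow = 23.
By max-flow min-cut, the minimum cut capacity equals the max flow.
In the residual graph, reachable from Res: {Res, A, C}.
Min-cut edges: Res→B (4), Res→D (6), Res→F (3), Res→Out (10); capacity 4 + 6 + 3 + 10 = 23.

23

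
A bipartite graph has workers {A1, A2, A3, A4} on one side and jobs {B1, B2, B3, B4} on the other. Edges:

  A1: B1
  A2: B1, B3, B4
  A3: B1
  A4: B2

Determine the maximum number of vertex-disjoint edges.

3

Unit-capacity flow: source→left, listed edges, right→sink; max matching = max flow.
Augmenting path A1→B1 (+1); matched 1.
Augmenting path A2→B3 (+1); matched 2.
Augmenting path A4→B2 (+1); matched 3.
No augmenting path remains; maximum matching = 3.
König certificate: {A2, A4, B1} is a vertex cover of size 3 (every listed pair touches it), so no matching can be larger.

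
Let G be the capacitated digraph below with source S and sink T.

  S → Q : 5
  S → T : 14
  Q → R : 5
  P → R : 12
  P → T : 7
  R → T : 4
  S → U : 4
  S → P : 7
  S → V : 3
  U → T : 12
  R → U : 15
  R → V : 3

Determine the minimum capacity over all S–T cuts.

30

Augment S→T: bottleneck 14, flow now 14.
Augment S→P→T: bottleneck 7, flow now 21.
Augment S→U→T: bottleneck 4, flow now 25.
Augment S→Q→R→T: bottleneck 4, flow now 29.
Augment S→Q→R→U→T: bottleneck 1, flow now 30.
No augmenting path remains; maximum flow = 30.
By max-flow min-cut, the minimum cut capacity equals the max flow.
In the residual graph, reachable from S: {S, V}.
Min-cut edges: S→P (7), S→Q (5), S→U (4), S→T (14); capacity 7 + 5 + 4 + 14 = 30.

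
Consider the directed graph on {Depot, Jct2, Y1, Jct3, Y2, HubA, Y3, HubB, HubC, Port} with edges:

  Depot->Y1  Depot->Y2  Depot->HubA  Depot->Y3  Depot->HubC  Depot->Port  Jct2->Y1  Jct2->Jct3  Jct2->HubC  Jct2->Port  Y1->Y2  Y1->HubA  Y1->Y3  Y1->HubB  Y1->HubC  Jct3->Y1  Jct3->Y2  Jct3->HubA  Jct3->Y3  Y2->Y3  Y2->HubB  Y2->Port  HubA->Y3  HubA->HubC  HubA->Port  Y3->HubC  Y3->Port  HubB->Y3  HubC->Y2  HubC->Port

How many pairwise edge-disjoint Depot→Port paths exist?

Assign every edge capacity 1; by Menger, the answer equals the max flow.
Path Depot→Port (+1); total 1.
Path Depot→Y2→Port (+1); total 2.
Path Depot→HubA→Port (+1); total 3.
Path Depot→Y3→Port (+1); total 4.
Path Depot→HubC→Port (+1); total 5.
No residual Depot→Port path; max flow = 5.
Certifying cut of size 5: {Depot→Port, HubA→Port, HubC→Port, Y2→Port, Y3→Port}.

5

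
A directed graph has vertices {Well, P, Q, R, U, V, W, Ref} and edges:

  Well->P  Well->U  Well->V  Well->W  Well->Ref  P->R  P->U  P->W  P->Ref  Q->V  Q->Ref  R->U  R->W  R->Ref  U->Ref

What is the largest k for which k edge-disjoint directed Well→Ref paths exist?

Assign every edge capacity 1; by Menger, the answer equals the max flow.
Path Well→Ref (+1); total 1.
Path Well→P→Ref (+1); total 2.
Path Well→U→Ref (+1); total 3.
No residual Well→Ref path; max flow = 3.
Certifying cut of size 3: {Well→P, Well→Ref, Well→U}.

3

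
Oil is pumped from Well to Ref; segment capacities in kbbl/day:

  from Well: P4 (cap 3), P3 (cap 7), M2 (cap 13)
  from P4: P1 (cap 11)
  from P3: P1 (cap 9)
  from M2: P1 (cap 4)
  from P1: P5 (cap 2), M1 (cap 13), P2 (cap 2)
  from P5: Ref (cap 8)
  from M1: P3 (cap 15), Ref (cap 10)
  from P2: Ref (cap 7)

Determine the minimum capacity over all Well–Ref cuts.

Augment Well→P4→P1→P5→Ref: bottleneck 2, flow now 2.
Augment Well→P4→P1→M1→Ref: bottleneck 1, flow now 3.
Augment Well→P3→P1→M1→Ref: bottleneck 7, flow now 10.
Augment Well→M2→P1→M1→Ref: bottleneck 2, flow now 12.
Augment Well→M2→P1→P2→Ref: bottleneck 2, flow now 14.
No augmenting path remains; maximum flow = 14.
By max-flow min-cut, the minimum cut capacity equals the max flow.
In the residual graph, reachable from Well: {Well, M2}.
Min-cut edges: Well→P4 (3), Well→P3 (7), M2→P1 (4); capacity 3 + 7 + 4 = 14.

14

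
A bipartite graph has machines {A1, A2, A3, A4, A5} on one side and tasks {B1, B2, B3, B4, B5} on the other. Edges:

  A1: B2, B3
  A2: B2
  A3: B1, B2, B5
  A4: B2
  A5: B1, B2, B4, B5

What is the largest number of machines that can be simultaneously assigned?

Unit-capacity flow: source→left, listed edges, right→sink; max matching = max flow.
Augmenting path A1→B2 (+1); matched 1.
Augmenting path A3→B1 (+1); matched 2.
Augmenting path A5→B4 (+1); matched 3.
Augmenting path A2→B2→A1→B3 (+1); matched 4.
No augmenting path remains; maximum matching = 4.
König certificate: {A1, A3, A5, B2} is a vertex cover of size 4 (every listed pair touches it), so no matching can be larger.

4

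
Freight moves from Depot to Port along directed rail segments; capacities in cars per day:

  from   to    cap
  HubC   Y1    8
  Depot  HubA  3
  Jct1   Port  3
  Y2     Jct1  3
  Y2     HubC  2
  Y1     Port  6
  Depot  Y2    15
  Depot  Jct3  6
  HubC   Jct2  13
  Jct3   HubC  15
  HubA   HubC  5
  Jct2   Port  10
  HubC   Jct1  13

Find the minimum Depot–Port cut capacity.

Augment Depot→Y2→Jct1→Port: bottleneck 3, flow now 3.
Augment Depot→Jct3→HubC→Y1→Port: bottleneck 6, flow now 9.
Augment Depot→HubA→HubC→Jct2→Port: bottleneck 3, flow now 12.
Augment Depot→Y2→HubC→Jct2→Port: bottleneck 2, flow now 14.
No augmenting path remains; maximum flow = 14.
By max-flow min-cut, the minimum cut capacity equals the max flow.
In the residual graph, reachable from Depot: {Depot, Y2}.
Min-cut edges: Depot→Jct3 (6), Depot→HubA (3), Y2→HubC (2), Y2→Jct1 (3); capacity 6 + 3 + 2 + 3 = 14.

14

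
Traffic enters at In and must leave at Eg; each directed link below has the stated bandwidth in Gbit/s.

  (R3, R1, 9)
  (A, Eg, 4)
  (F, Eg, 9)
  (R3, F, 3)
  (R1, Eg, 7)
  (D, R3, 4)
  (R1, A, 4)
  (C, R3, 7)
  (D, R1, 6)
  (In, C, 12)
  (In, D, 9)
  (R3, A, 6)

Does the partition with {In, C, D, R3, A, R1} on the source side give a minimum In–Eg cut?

Given cut capacity: 3 + 4 + 7 = 14.
Augment In→D→R1→Eg: bottleneck 6, flow now 6.
Augment In→C→R3→F→Eg: bottleneck 3, flow now 9.
Augment In→C→R3→A→Eg: bottleneck 4, flow now 13.
Augment In→D→R3→R1→Eg: bottleneck 1, flow now 14.
No augmenting path remains; maximum flow = 14.
Cut capacity 14 equals the max flow, so it is a minimum cut.

Yes — it is a minimum cut (capacity 14).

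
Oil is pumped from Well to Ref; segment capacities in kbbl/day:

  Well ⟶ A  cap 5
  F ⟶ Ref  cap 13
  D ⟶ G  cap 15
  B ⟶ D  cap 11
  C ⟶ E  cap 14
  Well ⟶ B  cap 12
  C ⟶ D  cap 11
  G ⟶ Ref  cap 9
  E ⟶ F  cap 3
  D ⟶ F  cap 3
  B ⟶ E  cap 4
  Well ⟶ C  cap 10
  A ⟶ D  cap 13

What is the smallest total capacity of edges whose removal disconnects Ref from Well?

Augment Well→A→D→F→Ref: bottleneck 3, flow now 3.
Augment Well→A→D→G→Ref: bottleneck 2, flow now 5.
Augment Well→B→D→G→Ref: bottleneck 7, flow now 12.
Augment Well→B→E→F→Ref: bottleneck 3, flow now 15.
No augmenting path remains; maximum flow = 15.
By max-flow min-cut, the minimum cut capacity equals the max flow.
In the residual graph, reachable from Well: {Well, A, B, C, D, E, G}.
Min-cut edges: D→F (3), E→F (3), G→Ref (9); capacity 3 + 3 + 9 = 15.

15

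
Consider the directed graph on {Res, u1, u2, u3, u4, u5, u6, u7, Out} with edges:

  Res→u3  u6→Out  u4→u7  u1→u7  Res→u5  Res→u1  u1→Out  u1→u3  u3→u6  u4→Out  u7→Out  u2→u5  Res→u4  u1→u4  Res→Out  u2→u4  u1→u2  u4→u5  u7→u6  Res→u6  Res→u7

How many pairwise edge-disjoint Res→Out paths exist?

5

Assign every edge capacity 1; by Menger, the answer equals the max flow.
Path Res→Out (+1); total 1.
Path Res→u1→Out (+1); total 2.
Path Res→u4→Out (+1); total 3.
Path Res→u6→Out (+1); total 4.
Path Res→u7→Out (+1); total 5.
No residual Res→Out path; max flow = 5.
Certifying cut of size 5: {Res→Out, Res→u1, Res→u4, Res→u7, u6→Out}.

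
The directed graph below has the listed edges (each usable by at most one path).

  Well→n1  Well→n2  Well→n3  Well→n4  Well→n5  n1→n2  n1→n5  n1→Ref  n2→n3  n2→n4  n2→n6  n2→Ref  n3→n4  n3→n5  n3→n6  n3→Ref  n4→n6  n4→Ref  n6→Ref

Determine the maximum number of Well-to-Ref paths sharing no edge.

Assign every edge capacity 1; by Menger, the answer equals the max flow.
Path Well→n1→Ref (+1); total 1.
Path Well→n2→Ref (+1); total 2.
Path Well→n3→Ref (+1); total 3.
Path Well→n4→Ref (+1); total 4.
No residual Well→Ref path; max flow = 4.
Certifying cut of size 4: {Well→n1, Well→n2, Well→n3, Well→n4}.

4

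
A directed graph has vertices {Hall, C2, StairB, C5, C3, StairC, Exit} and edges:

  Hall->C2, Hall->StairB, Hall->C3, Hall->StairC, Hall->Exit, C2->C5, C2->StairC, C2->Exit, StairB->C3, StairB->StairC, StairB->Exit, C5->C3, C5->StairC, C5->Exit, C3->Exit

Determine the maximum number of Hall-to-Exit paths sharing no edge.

Assign every edge capacity 1; by Menger, the answer equals the max flow.
Path Hall→Exit (+1); total 1.
Path Hall→C2→Exit (+1); total 2.
Path Hall→StairB→Exit (+1); total 3.
Path Hall→C3→Exit (+1); total 4.
No residual Hall→Exit path; max flow = 4.
Certifying cut of size 4: {Hall→C2, Hall→C3, Hall→Exit, Hall→StairB}.

4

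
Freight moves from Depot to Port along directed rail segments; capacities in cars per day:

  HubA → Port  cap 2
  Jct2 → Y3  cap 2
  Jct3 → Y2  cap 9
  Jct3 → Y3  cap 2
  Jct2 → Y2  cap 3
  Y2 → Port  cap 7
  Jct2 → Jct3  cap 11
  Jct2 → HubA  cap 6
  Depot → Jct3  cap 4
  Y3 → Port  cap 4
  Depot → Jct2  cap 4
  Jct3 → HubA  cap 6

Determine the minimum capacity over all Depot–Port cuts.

8

Augment Depot→Jct2→HubA→Port: bottleneck 2, flow now 2.
Augment Depot→Jct2→Y2→Port: bottleneck 2, flow now 4.
Augment Depot→Jct3→Y2→Port: bottleneck 4, flow now 8.
No augmenting path remains; maximum flow = 8.
By max-flow min-cut, the minimum cut capacity equals the max flow.
In the residual graph, reachable from Depot: {Depot}.
Min-cut edges: Depot→Jct2 (4), Depot→Jct3 (4); capacity 4 + 4 = 8.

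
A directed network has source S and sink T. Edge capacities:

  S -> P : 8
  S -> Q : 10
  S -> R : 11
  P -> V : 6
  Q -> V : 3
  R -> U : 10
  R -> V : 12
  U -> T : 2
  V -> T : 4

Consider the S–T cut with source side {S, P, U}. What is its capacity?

Edges leaving {S, P, U}: S→Q (10), S→R (11), P→V (6), U→T (2).
Cut capacity = 10 + 11 + 6 + 2 = 29.

29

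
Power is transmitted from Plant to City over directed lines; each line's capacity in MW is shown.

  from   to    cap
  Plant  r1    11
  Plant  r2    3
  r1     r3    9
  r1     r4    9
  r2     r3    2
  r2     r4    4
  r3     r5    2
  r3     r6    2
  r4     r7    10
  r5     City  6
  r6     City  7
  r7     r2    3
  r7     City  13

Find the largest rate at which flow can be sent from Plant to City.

Augment Plant→r1→r3→r5→City: bottleneck 2, flow now 2.
Augment Plant→r1→r3→r6→City: bottleneck 2, flow now 4.
Augment Plant→r1→r4→r7→City: bottleneck 7, flow now 11.
Augment Plant→r2→r4→r7→City: bottleneck 3, flow now 14.
No augmenting path remains; maximum flow = 14.
In the residual graph, reachable from Plant: {Plant}.
Min-cut edges: Plant→r1 (11), Plant→r2 (3); capacity 11 + 3 = 14.
This cut is saturated, so no flow can exceed 14.

14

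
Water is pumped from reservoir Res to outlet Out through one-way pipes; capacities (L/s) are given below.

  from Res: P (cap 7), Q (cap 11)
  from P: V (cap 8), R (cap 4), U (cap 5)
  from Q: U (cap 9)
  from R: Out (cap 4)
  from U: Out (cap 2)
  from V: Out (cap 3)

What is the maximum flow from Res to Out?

9

Augment Res→P→R→Out: bottleneck 4, flow now 4.
Augment Res→P→U→Out: bottleneck 2, flow now 6.
Augment Res→P→V→Out: bottleneck 1, flow now 7.
Augment Res→Q→U→P→V→Out: bottleneck 2, flow now 9. (uses reverse residual edge)
No augmenting path remains; maximum flow = 9.
In the residual graph, reachable from Res: {Res, Q, U}.
Min-cut edges: Res→P (7), U→Out (2); capacity 7 + 2 = 9.
This cut is saturated, so no flow can exceed 9.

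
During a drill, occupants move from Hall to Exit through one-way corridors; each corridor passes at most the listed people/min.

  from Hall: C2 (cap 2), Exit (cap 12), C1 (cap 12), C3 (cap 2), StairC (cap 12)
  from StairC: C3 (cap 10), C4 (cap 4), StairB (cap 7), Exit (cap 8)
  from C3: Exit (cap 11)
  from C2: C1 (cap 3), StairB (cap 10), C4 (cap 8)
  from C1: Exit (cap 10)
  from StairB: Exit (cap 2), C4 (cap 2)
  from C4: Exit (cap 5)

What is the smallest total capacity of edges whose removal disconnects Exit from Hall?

38

Augment Hall→Exit: bottleneck 12, flow now 12.
Augment Hall→StairC→Exit: bottleneck 8, flow now 20.
Augment Hall→C3→Exit: bottleneck 2, flow now 22.
Augment Hall→C1→Exit: bottleneck 10, flow now 32.
Augment Hall→StairC→C3→Exit: bottleneck 4, flow now 36.
Augment Hall→C2→StairB→Exit: bottleneck 2, flow now 38.
No augmenting path remains; maximum flow = 38.
By max-flow min-cut, the minimum cut capacity equals the max flow.
In the residual graph, reachable from Hall: {Hall, C1}.
Min-cut edges: Hall→StairC (12), Hall→C3 (2), Hall→C2 (2), Hall→Exit (12), C1→Exit (10); capacity 12 + 2 + 2 + 12 + 10 = 38.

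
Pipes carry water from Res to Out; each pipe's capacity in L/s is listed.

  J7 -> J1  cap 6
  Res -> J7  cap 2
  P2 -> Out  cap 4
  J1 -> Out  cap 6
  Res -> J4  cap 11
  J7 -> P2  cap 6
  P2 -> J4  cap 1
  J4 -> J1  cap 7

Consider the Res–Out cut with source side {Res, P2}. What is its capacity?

Edges leaving {Res, P2}: Res→J4 (11), Res→J7 (2), P2→J4 (1), P2→Out (4).
Cut capacity = 11 + 2 + 1 + 4 = 18.

18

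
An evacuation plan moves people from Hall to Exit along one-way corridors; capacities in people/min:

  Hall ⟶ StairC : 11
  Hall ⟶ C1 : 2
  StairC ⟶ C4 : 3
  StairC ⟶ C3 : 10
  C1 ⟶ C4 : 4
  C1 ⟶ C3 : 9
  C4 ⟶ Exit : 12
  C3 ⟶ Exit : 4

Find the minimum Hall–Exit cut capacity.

Augment Hall→StairC→C4→Exit: bottleneck 3, flow now 3.
Augment Hall→StairC→C3→Exit: bottleneck 4, flow now 7.
Augment Hall→C1→C4→Exit: bottleneck 2, flow now 9.
No augmenting path remains; maximum flow = 9.
By max-flow min-cut, the minimum cut capacity equals the max flow.
In the residual graph, reachable from Hall: {Hall, StairC, C3}.
Min-cut edges: Hall→C1 (2), StairC→C4 (3), C3→Exit (4); capacity 2 + 3 + 4 = 9.

9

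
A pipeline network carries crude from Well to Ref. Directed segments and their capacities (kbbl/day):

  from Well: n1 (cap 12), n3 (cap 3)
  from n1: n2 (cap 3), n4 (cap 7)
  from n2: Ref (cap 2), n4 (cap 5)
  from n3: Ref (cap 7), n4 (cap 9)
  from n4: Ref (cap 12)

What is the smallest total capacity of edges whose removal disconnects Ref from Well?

13

Augment Well→n3→Ref: bottleneck 3, flow now 3.
Augment Well→n1→n2→Ref: bottleneck 2, flow now 5.
Augment Well→n1→n4→Ref: bottleneck 7, flow now 12.
Augment Well→n1→n2→n4→Ref: bottleneck 1, flow now 13.
No augmenting path remains; maximum flow = 13.
By max-flow min-cut, the minimum cut capacity equals the max flow.
In the residual graph, reachable from Well: {Well, n1}.
Min-cut edges: Well→n3 (3), n1→n2 (3), n1→n4 (7); capacity 3 + 3 + 7 = 13.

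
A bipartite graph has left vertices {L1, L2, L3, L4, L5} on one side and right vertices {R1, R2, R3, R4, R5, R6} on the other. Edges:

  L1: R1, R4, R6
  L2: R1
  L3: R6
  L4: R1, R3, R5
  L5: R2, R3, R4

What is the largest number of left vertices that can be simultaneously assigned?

5

Unit-capacity flow: source→left, listed edges, right→sink; max matching = max flow.
Augmenting path L1→R1 (+1); matched 1.
Augmenting path L3→R6 (+1); matched 2.
Augmenting path L4→R3 (+1); matched 3.
Augmenting path L5→R2 (+1); matched 4.
Augmenting path L2→R1→L1→R4 (+1); matched 5.
No augmenting path remains; maximum matching = 5.
König certificate: {L1, L2, L3, L4, L5} is a vertex cover of size 5 (every listed pair touches it), so no matching can be larger.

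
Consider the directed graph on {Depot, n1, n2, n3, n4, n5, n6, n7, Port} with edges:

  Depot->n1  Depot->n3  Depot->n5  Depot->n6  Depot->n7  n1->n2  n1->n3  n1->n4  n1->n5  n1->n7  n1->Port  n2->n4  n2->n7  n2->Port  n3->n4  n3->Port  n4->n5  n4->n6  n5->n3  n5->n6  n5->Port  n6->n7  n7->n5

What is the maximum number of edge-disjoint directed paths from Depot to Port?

Assign every edge capacity 1; by Menger, the answer equals the max flow.
Path Depot→n1→Port (+1); total 1.
Path Depot→n3→Port (+1); total 2.
Path Depot→n5→Port (+1); total 3.
No residual Depot→Port path; max flow = 3.
Certifying cut of size 3: {Depot→n1, n3→Port, n5→Port}.

3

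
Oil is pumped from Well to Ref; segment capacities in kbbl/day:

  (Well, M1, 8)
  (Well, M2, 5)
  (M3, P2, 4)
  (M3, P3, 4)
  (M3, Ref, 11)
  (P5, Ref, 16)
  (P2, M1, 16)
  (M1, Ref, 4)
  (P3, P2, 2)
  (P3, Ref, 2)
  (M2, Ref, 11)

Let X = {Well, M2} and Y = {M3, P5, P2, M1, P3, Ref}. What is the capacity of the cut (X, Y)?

19

Edges leaving {Well, M2}: Well→M1 (8), M2→Ref (11).
Cut capacity = 8 + 11 = 19.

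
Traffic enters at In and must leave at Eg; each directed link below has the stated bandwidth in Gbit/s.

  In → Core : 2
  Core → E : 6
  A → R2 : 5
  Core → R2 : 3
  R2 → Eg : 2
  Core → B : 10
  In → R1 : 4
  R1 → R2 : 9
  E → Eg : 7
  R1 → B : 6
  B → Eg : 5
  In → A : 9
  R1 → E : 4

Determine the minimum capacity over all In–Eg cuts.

8

Augment In→R1→R2→Eg: bottleneck 2, flow now 2.
Augment In→R1→E→Eg: bottleneck 2, flow now 4.
Augment In→Core→E→Eg: bottleneck 2, flow now 6.
Augment In→A→R2→R1→E→Eg: bottleneck 2, flow now 8. (uses reverse residual edge)
No augmenting path remains; maximum flow = 8.
By max-flow min-cut, the minimum cut capacity equals the max flow.
In the residual graph, reachable from In: {In, A, R2}.
Min-cut edges: In→R1 (4), In→Core (2), R2→Eg (2); capacity 4 + 2 + 2 = 8.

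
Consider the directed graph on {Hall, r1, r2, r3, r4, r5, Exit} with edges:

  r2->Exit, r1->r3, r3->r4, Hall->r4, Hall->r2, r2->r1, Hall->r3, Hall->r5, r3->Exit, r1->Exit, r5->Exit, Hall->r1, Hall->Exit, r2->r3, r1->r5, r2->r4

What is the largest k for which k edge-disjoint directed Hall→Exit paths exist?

5

Assign every edge capacity 1; by Menger, the answer equals the max flow.
Path Hall→Exit (+1); total 1.
Path Hall→r1→Exit (+1); total 2.
Path Hall→r2→Exit (+1); total 3.
Path Hall→r3→Exit (+1); total 4.
Path Hall→r5→Exit (+1); total 5.
No residual Hall→Exit path; max flow = 5.
Certifying cut of size 5: {Hall→Exit, Hall→r1, Hall→r2, Hall→r3, Hall→r5}.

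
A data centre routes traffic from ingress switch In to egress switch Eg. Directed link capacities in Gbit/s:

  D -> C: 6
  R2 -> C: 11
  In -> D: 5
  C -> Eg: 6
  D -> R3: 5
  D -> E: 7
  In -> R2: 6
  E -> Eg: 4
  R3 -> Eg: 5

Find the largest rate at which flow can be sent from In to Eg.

11

Augment In→R2→C→Eg: bottleneck 6, flow now 6.
Augment In→D→E→Eg: bottleneck 4, flow now 10.
Augment In→D→R3→Eg: bottleneck 1, flow now 11.
No augmenting path remains; maximum flow = 11.
In the residual graph, reachable from In: {In}.
Min-cut edges: In→R2 (6), In→D (5); capacity 6 + 5 = 11.
This cut is saturated, so no flow can exceed 11.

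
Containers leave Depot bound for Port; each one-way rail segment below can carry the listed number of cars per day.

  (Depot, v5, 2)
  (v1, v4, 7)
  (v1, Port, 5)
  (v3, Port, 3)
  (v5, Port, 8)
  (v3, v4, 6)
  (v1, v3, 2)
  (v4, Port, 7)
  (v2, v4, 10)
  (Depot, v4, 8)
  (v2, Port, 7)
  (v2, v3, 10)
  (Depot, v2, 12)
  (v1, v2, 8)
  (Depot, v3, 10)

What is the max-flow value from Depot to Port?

19

Augment Depot→v2→Port: bottleneck 7, flow now 7.
Augment Depot→v3→Port: bottleneck 3, flow now 10.
Augment Depot→v4→Port: bottleneck 7, flow now 17.
Augment Depot→v5→Port: bottleneck 2, flow now 19.
No augmenting path remains; maximum flow = 19.
In the residual graph, reachable from Depot: {Depot, v2, v3, v4}.
Min-cut edges: Depot→v5 (2), v2→Port (7), v3→Port (3), v4→Port (7); capacity 2 + 7 + 3 + 7 = 19.
This cut is saturated, so no flow can exceed 19.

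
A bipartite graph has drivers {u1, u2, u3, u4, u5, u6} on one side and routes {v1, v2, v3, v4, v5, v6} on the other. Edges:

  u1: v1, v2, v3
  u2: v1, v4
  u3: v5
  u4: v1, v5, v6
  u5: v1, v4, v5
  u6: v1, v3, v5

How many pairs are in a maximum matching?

6

Unit-capacity flow: source→left, listed edges, right→sink; max matching = max flow.
Augmenting path u1→v1 (+1); matched 1.
Augmenting path u2→v4 (+1); matched 2.
Augmenting path u3→v5 (+1); matched 3.
Augmenting path u4→v6 (+1); matched 4.
Augmenting path u6→v3 (+1); matched 5.
Augmenting path u5→v1→u1→v2 (+1); matched 6.
No augmenting path remains; maximum matching = 6.
König certificate: {u1, u2, u3, u4, u5, u6} is a vertex cover of size 6 (every listed pair touches it), so no matching can be larger.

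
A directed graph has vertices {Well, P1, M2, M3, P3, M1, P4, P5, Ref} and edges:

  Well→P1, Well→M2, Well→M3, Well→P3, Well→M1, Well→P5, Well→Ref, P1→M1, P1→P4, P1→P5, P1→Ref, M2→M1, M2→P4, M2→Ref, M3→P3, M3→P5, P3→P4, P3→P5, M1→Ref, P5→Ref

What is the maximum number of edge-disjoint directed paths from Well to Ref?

Assign every edge capacity 1; by Menger, the answer equals the max flow.
Path Well→Ref (+1); total 1.
Path Well→P1→Ref (+1); total 2.
Path Well→M2→Ref (+1); total 3.
Path Well→M1→Ref (+1); total 4.
Path Well→P5→Ref (+1); total 5.
No residual Well→Ref path; max flow = 5.
Certifying cut of size 5: {P5→Ref, Well→M1, Well→M2, Well→P1, Well→Ref}.

5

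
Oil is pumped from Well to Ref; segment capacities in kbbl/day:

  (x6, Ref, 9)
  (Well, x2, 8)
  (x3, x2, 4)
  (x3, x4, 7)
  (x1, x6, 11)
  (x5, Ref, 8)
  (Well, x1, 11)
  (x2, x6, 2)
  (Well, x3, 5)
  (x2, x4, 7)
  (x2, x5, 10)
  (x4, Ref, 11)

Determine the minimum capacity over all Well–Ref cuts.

Augment Well→x1→x6→Ref: bottleneck 9, flow now 9.
Augment Well→x2→x4→Ref: bottleneck 7, flow now 16.
Augment Well→x2→x5→Ref: bottleneck 1, flow now 17.
Augment Well→x3→x4→Ref: bottleneck 4, flow now 21.
Augment Well→x3→x2→x5→Ref: bottleneck 1, flow now 22.
No augmenting path remains; maximum flow = 22.
By max-flow min-cut, the minimum cut capacity equals the max flow.
In the residual graph, reachable from Well: {Well, x1, x6}.
Min-cut edges: Well→x2 (8), Well→x3 (5), x6→Ref (9); capacity 8 + 5 + 9 = 22.

22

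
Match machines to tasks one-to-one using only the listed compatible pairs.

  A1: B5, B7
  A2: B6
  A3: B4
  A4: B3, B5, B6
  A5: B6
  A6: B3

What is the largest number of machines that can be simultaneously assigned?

5

Unit-capacity flow: source→left, listed edges, right→sink; max matching = max flow.
Augmenting path A1→B5 (+1); matched 1.
Augmenting path A2→B6 (+1); matched 2.
Augmenting path A3→B4 (+1); matched 3.
Augmenting path A4→B3 (+1); matched 4.
Augmenting path A6→B3→A4→B5→A1→B7 (+1); matched 5.
No augmenting path remains; maximum matching = 5.
König certificate: {A1, A3, A4, A6, B6} is a vertex cover of size 5 (every listed pair touches it), so no matching can be larger.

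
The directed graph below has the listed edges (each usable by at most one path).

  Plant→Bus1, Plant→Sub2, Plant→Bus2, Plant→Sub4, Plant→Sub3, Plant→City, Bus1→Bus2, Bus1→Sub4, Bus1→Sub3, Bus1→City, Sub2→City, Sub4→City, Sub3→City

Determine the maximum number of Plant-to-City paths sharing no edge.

5

Assign every edge capacity 1; by Menger, the answer equals the max flow.
Path Plant→City (+1); total 1.
Path Plant→Bus1→City (+1); total 2.
Path Plant→Sub2→City (+1); total 3.
Path Plant→Sub4→City (+1); total 4.
Path Plant→Sub3→City (+1); total 5.
No residual Plant→City path; max flow = 5.
Certifying cut of size 5: {Plant→Bus1, Plant→City, Plant→Sub2, Plant→Sub3, Plant→Sub4}.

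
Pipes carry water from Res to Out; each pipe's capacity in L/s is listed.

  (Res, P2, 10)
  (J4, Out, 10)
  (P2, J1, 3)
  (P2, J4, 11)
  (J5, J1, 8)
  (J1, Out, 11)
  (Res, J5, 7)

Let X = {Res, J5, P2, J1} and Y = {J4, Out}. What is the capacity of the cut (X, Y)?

22

Edges leaving {Res, J5, P2, J1}: P2→J4 (11), J1→Out (11).
Cut capacity = 11 + 11 = 22.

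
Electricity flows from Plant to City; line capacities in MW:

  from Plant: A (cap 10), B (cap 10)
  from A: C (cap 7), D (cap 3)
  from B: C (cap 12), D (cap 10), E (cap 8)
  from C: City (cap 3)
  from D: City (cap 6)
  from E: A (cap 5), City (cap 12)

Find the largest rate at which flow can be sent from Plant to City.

Augment Plant→A→C→City: bottleneck 3, flow now 3.
Augment Plant→A→D→City: bottleneck 3, flow now 6.
Augment Plant→B→D→City: bottleneck 3, flow now 9.
Augment Plant→B→E→City: bottleneck 7, flow now 16.
No augmenting path remains; maximum flow = 16.
In the residual graph, reachable from Plant: {Plant, A, C}.
Min-cut edges: Plant→B (10), A→D (3), C→City (3); capacity 10 + 3 + 3 = 16.
This cut is saturated, so no flow can exceed 16.

16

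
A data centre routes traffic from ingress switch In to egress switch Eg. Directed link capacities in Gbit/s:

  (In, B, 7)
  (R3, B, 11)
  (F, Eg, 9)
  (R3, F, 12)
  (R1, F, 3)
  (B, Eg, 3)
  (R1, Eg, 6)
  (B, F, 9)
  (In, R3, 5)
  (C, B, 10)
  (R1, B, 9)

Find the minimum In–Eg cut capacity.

12

Augment In→B→Eg: bottleneck 3, flow now 3.
Augment In→R3→F→Eg: bottleneck 5, flow now 8.
Augment In→B→F→Eg: bottleneck 4, flow now 12.
No augmenting path remains; maximum flow = 12.
By max-flow min-cut, the minimum cut capacity equals the max flow.
In the residual graph, reachable from In: {In}.
Min-cut edges: In→R3 (5), In→B (7); capacity 5 + 7 = 12.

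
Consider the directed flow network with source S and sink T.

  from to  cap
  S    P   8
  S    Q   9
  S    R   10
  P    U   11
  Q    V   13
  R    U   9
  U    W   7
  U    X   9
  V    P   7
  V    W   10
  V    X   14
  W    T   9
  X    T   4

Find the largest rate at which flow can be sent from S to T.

Augment S→P→U→W→T: bottleneck 7, flow now 7.
Augment S→P→U→X→T: bottleneck 1, flow now 8.
Augment S→Q→V→W→T: bottleneck 2, flow now 10.
Augment S→Q→V→X→T: bottleneck 3, flow now 13.
No augmenting path remains; maximum flow = 13.
In the residual graph, reachable from S: {S, P, Q, R, U, V, W, X}.
Min-cut edges: W→T (9), X→T (4); capacity 9 + 4 = 13.
This cut is saturated, so no flow can exceed 13.

13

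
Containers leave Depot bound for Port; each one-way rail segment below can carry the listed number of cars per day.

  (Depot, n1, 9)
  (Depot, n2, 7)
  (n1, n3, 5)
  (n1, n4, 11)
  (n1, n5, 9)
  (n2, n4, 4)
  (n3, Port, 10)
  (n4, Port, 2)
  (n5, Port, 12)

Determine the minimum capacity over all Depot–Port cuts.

11

Augment Depot→n1→n3→Port: bottleneck 5, flow now 5.
Augment Depot→n1→n4→Port: bottleneck 2, flow now 7.
Augment Depot→n1→n5→Port: bottleneck 2, flow now 9.
Augment Depot→n2→n4→n1→n5→Port: bottleneck 2, flow now 11. (uses reverse residual edge)
No augmenting path remains; maximum flow = 11.
By max-flow min-cut, the minimum cut capacity equals the max flow.
In the residual graph, reachable from Depot: {Depot, n2, n4}.
Min-cut edges: Depot→n1 (9), n4→Port (2); capacity 9 + 2 = 11.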